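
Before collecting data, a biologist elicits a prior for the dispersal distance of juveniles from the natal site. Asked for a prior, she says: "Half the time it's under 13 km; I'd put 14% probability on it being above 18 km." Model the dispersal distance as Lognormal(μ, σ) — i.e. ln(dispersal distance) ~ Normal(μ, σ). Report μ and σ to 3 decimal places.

If T ~ Lognormal(μ,σ) then ln T ~ Normal(μ,σ), so the p-quantile of ln T is μ + z_p·σ.
ln(13) = 2.565 and ln(18) = 2.89; z_{0.5} = 0, z_{0.86} = 1.08.
σ = (2.89 − 2.565)/(1.08 − (0)) = 0.301.
μ = 2.565 − (0)·0.301 = 2.565.

μ ≈ 2.565, σ ≈ 0.301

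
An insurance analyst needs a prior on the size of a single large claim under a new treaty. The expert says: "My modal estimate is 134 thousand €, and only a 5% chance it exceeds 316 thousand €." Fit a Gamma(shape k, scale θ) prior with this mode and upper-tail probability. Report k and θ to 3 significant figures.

Gamma(k,θ) with k>1 has mode (k−1)θ, so θ = 134/(k−1).
Need P(X < 316) = 0.95 with θ tied to k this way. Start at k = 2, θ = 134: P(X<316) ≈ 0.682.
Too low — raise k to concentrate. Iterating converges to k ≈ 4.71.
Then θ = 134/(4.71−1) ≈ 36.1.

k ≈ 4.71, θ ≈ 36.1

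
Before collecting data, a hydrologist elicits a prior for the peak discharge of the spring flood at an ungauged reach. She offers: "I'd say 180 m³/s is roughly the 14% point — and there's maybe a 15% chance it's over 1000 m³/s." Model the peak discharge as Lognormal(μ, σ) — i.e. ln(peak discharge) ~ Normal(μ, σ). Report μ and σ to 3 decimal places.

If T ~ Lognormal(μ,σ) then ln T ~ Normal(μ,σ), so the p-quantile of ln T is μ + z_p·σ.
ln(180) = 5.193 and ln(1000) = 6.908; z_{0.14} = -1.08, z_{0.85} = 1.036.
σ = (6.908 − 5.193)/(1.036 − (-1.08)) = 0.810.
μ = 5.193 − (-1.08)·0.810 = 6.068.

μ ≈ 6.068, σ ≈ 0.810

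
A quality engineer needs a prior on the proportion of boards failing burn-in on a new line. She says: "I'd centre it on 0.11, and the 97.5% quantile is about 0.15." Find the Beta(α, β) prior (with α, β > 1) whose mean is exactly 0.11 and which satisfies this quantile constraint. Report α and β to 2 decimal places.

α ≈ 29.53, β ≈ 238.95

With mean 0.11 fixed, write α = 0.11s, β = 0.89s where s = α+β.
Need P(θ < 0.15) = 0.975 under Beta(0.11s, 0.89s). Normal approximation: (q−m)/√(m(1−m)/s) ≈ z_{0.975} = 1.96, so s ≈ 0.11·0.89·(1.96)²/(0.15−0.11)² = 235.0.
At s = 235.0: P(θ<0.15) ≈ 0.967. Adjusting to match 0.975 gives s ≈ 268.49.
So α = 0.11·268.49 ≈ 29.53, β = 0.89·268.49 ≈ 238.95.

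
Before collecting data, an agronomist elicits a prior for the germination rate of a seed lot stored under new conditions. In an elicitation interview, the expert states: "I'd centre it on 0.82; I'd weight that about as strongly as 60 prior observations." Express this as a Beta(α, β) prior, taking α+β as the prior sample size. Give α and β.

Under the effective-sample-size interpretation, Beta(α, β) has prior mean α/(α+β) and prior sample size α+β.
So α+β = 60 and α/(α+β) = 0.82, giving α = 0.82·60 = 49.2 and β = 60 − 49.2 = 10.8.

α = 49.2, β = 10.8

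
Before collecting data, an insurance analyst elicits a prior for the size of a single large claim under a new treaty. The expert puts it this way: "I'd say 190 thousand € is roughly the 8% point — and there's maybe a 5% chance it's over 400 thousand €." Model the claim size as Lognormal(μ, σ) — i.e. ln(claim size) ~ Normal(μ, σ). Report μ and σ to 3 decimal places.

If T ~ Lognormal(μ,σ) then ln T ~ Normal(μ,σ), so the p-quantile of ln T is μ + z_p·σ.
ln(190) = 5.247 and ln(400) = 5.991; z_{0.08} = -1.405, z_{0.95} = 1.645.
σ = (5.991 − 5.247)/(1.645 − (-1.405)) = 0.244.
μ = 5.247 − (-1.405)·0.244 = 5.590.

μ ≈ 5.590, σ ≈ 0.244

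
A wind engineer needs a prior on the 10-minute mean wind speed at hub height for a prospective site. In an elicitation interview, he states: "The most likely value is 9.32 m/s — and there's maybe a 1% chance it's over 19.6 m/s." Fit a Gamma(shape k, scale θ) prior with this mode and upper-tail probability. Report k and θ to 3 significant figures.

Gamma(k,θ) with k>1 has mode (k−1)θ, so θ = 9.32/(k−1).
Need P(X < 19.6) = 0.99 with θ tied to k this way. Start at k = 2, θ = 9.32: P(X<19.6) ≈ 0.621.
Too low — raise k to concentrate. Iterating converges to k ≈ 9.8.
Then θ = 9.32/(9.8−1) ≈ 1.06.

k ≈ 9.8, θ ≈ 1.06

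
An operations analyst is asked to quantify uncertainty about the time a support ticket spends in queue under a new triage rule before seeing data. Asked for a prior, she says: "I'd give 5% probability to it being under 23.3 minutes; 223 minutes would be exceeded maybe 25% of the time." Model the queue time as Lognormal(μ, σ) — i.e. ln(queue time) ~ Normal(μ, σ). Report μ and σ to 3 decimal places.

μ ≈ 4.750, σ ≈ 0.974

If T ~ Lognormal(μ,σ) then ln T ~ Normal(μ,σ), so the p-quantile of ln T is μ + z_p·σ.
ln(23.3) = 3.148 and ln(223) = 5.407; z_{0.05} = -1.645, z_{0.75} = 0.6745.
σ = (5.407 − 3.148)/(0.6745 − (-1.645)) = 0.974.
μ = 3.148 − (-1.645)·0.974 = 4.750.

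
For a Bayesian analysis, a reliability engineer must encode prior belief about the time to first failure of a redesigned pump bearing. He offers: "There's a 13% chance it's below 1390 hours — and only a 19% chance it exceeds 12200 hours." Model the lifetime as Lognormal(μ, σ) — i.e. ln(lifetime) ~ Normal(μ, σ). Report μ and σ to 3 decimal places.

If T ~ Lognormal(μ,σ) then ln T ~ Normal(μ,σ), so the p-quantile of ln T is μ + z_p·σ.
ln(1390) = 7.237 and ln(12200) = 9.409; z_{0.13} = -1.126, z_{0.81} = 0.8779.
σ = (9.409 − 7.237)/(0.8779 − (-1.126)) = 1.084.
μ = 7.237 − (-1.126)·1.084 = 8.458.

μ ≈ 8.458, σ ≈ 1.084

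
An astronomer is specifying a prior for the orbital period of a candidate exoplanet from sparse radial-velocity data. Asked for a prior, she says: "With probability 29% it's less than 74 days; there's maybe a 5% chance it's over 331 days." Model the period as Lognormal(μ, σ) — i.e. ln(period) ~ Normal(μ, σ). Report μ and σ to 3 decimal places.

If T ~ Lognormal(μ,σ) then ln T ~ Normal(μ,σ), so the p-quantile of ln T is μ + z_p·σ.
ln(74) = 4.304 and ln(331) = 5.802; z_{0.29} = -0.5534, z_{0.95} = 1.645.
σ = (5.802 − 4.304)/(1.645 − (-0.5534)) = 0.681.
μ = 4.304 − (-0.5534)·0.681 = 4.681.

μ ≈ 4.681, σ ≈ 0.681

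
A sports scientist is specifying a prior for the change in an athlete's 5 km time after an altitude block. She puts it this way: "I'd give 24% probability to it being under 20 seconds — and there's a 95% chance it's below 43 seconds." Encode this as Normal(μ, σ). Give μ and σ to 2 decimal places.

The p-quantile of Normal(μ,σ) is μ + z_p·σ, with z_{0.24} = -0.7063 and z_{0.95} = 1.645.
Eliminate σ: μ = (z₂·x₁ − z₁·x₂)/(z₂ − z₁) = (1.645·20 − (-0.7063)·43)/2.351 = 26.91.
Then σ = (x₂ − x₁)/(z₂ − z₁) = (43 − 20)/2.351 = 9.78.

μ = 26.91, σ = 9.78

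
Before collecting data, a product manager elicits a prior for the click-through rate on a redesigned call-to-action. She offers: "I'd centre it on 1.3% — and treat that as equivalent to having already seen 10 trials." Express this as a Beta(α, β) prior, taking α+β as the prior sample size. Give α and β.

α = 0.13, β = 9.87

Under the effective-sample-size interpretation, Beta(α, β) has prior mean α/(α+β) and prior sample size α+β.
So α+β = 10 and α/(α+β) = 0.013, giving α = 0.013·10 = 0.13 and β = 10 − 0.13 = 9.87.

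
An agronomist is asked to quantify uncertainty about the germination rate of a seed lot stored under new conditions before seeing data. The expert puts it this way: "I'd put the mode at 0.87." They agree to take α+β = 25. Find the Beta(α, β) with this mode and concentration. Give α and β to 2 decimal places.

For α,β > 1 the Beta mode is (α−1)/(α+β−2). With α+β = 25, the mode is (α−1)/23.
Set (α−1)/23 = 0.87 → α = 1 + 0.87·23 = 21.01.
β = 25 − α = 3.99.

α = 21.01, β = 3.99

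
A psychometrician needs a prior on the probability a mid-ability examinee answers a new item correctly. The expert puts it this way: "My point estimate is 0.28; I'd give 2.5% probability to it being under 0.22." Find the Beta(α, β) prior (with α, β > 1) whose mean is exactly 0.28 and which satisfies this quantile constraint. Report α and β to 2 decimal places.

α ≈ 55.80, β ≈ 143.48

With mean 0.28 fixed, write α = 0.28s, β = 0.72s where s = α+β.
Need P(θ < 0.22) = 0.025 under Beta(0.28s, 0.72s). Normal approximation: (q−m)/√(m(1−m)/s) ≈ z_{0.025} = -1.96, so s ≈ 0.28·0.72·(-1.96)²/(0.22−0.28)² = 215.1.
At s = 215.1: P(θ<0.22) ≈ 0.021. Adjusting to match 0.025 gives s ≈ 199.28.
So α = 0.28·199.28 ≈ 55.80, β = 0.72·199.28 ≈ 143.48.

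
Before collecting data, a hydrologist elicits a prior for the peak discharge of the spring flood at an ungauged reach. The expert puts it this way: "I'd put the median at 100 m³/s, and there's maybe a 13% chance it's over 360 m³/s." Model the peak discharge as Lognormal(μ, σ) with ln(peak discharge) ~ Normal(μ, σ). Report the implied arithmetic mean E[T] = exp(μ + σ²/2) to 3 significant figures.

E[T] ≈ 191 m³/s

If T ~ Lognormal(μ,σ) then ln T ~ Normal(μ,σ), so the p-quantile of ln T is μ + z_p·σ.
ln(100) = 4.605 and ln(360) = 5.886; z_{0.5} = 0, z_{0.87} = 1.126.
σ = (5.886 − 4.605)/(1.126 − (0)) = 1.137.
μ = 4.605 − (0)·1.137 = 4.605.
E[T] = exp(μ + σ²/2) = exp(4.605 + 0.6466) = 191 m³/s.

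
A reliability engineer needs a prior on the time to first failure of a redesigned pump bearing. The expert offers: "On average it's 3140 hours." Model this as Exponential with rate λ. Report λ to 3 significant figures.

Exponential mean = 1/λ, so λ = 1/3140.0 = 0.000318.

λ ≈ 0.000318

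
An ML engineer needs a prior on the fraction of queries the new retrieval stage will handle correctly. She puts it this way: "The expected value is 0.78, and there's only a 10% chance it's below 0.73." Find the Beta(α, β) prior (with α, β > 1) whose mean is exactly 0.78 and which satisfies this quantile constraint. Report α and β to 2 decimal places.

With mean 0.78 fixed, write α = 0.78s, β = 0.22s where s = α+β.
Need P(θ < 0.73) = 0.1 under Beta(0.78s, 0.22s). Normal approximation: (q−m)/√(m(1−m)/s) ≈ z_{0.1} = -1.28, so s ≈ 0.78·0.22·(-1.28)²/(0.73−0.78)² = 112.7.
At s = 112.7: P(θ<0.73) ≈ 0.104. Adjusting to match 0.1 gives s ≈ 116.70.
So α = 0.78·116.70 ≈ 91.02, β = 0.22·116.70 ≈ 25.67.

α ≈ 91.02, β ≈ 25.67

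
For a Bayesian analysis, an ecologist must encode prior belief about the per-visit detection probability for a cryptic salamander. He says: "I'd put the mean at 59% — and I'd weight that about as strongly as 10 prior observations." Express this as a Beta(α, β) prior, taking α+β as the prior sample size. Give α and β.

α = 5.9, β = 4.1

Under the effective-sample-size interpretation, Beta(α, β) has prior mean α/(α+β) and prior sample size α+β.
So α+β = 10 and α/(α+β) = 0.59, giving α = 0.59·10 = 5.9 and β = 10 − 5.9 = 4.1.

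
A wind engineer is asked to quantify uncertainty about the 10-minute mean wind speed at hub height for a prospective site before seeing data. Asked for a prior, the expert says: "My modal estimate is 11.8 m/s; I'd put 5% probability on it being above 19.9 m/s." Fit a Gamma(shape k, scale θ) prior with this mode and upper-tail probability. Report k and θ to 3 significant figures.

k ≈ 11.2, θ ≈ 1.15

Gamma(k,θ) with k>1 has mode (k−1)θ, so θ = 11.8/(k−1).
Need P(X < 19.9) = 0.95 with θ tied to k this way. Start at k = 2, θ = 11.8: P(X<19.9) ≈ 0.503.
Too low — raise k to concentrate. Iterating converges to k ≈ 11.2.
Then θ = 11.8/(11.2−1) ≈ 1.15.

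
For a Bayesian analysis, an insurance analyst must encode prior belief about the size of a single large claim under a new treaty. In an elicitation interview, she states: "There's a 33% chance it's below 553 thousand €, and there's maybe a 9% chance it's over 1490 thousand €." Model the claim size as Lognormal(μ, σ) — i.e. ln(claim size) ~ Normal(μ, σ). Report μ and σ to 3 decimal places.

μ ≈ 6.560, σ ≈ 0.557

If T ~ Lognormal(μ,σ) then ln T ~ Normal(μ,σ), so the p-quantile of ln T is μ + z_p·σ.
ln(553) = 6.315 and ln(1490) = 7.307; z_{0.33} = -0.4399, z_{0.91} = 1.341.
σ = (7.307 − 6.315)/(1.341 − (-0.4399)) = 0.557.
μ = 6.315 − (-0.4399)·0.557 = 6.560.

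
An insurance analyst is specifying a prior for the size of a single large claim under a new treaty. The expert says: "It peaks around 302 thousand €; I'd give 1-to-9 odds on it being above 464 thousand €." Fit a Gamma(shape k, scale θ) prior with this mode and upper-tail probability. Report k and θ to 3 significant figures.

k ≈ 11.1, θ ≈ 29.8

Gamma(k,θ) with k>1 has mode (k−1)θ, so θ = 302/(k−1).
Need P(X < 464) = 0.9 with θ tied to k this way. Start at k = 2, θ = 302: P(X<464) ≈ 0.454.
Too low — raise k to concentrate. Iterating converges to k ≈ 11.1.
Then θ = 302/(11.1−1) ≈ 29.8.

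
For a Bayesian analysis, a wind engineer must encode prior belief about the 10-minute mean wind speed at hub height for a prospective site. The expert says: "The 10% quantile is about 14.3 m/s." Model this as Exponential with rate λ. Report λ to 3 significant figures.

P(T < 14.3) = 1 − e^(−λ·14.3) = 0.1, so λ = −ln(1−0.1)/14.3 = −ln(0.9)/14.3 = 0.00737.

λ ≈ 0.00737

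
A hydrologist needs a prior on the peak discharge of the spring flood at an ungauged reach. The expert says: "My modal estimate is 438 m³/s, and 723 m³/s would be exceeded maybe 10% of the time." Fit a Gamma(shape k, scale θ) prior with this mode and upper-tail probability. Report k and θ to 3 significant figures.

k ≈ 8.51, θ ≈ 58.3

Gamma(k,θ) with k>1 has mode (k−1)θ, so θ = 438/(k−1).
Need P(X < 723) = 0.9 with θ tied to k this way. Start at k = 2, θ = 438: P(X<723) ≈ 0.491.
Too low — raise k to concentrate. Iterating converges to k ≈ 8.51.
Then θ = 438/(8.51−1) ≈ 58.3.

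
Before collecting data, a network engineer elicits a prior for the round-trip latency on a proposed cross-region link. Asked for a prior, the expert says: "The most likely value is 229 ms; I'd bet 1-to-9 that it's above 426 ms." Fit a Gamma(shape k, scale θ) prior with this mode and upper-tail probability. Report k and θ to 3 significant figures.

Gamma(k,θ) with k>1 has mode (k−1)θ, so θ = 229/(k−1).
Need P(X < 426) = 0.9 with θ tied to k this way. Start at k = 2, θ = 229: P(X<426) ≈ 0.555.
Too low — raise k to concentrate. Iterating converges to k ≈ 5.95.
Then θ = 229/(5.95−1) ≈ 46.2.

k ≈ 5.95, θ ≈ 46.2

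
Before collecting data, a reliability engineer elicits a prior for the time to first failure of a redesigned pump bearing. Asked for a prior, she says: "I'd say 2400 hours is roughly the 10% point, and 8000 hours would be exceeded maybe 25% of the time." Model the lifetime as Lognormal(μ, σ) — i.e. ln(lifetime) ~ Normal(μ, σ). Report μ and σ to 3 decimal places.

If T ~ Lognormal(μ,σ) then ln T ~ Normal(μ,σ), so the p-quantile of ln T is μ + z_p·σ.
ln(2400) = 7.783 and ln(8000) = 8.987; z_{0.1} = -1.282, z_{0.75} = 0.6745.
σ = (8.987 − 7.783)/(0.6745 − (-1.282)) = 0.616.
μ = 7.783 − (-1.282)·0.616 = 8.572.

μ ≈ 8.572, σ ≈ 0.616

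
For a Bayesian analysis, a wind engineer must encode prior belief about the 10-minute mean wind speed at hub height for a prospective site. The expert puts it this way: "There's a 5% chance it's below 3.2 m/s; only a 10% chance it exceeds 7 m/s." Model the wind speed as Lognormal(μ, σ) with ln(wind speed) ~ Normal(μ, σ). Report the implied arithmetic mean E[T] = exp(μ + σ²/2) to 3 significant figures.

If T ~ Lognormal(μ,σ) then ln T ~ Normal(μ,σ), so the p-quantile of ln T is μ + z_p·σ.
ln(3.2) = 1.163 and ln(7) = 1.946; z_{0.05} = -1.645, z_{0.9} = 1.282.
σ = (1.946 − 1.163)/(1.282 − (-1.645)) = 0.267.
μ = 1.163 − (-1.645)·0.267 = 1.603.
E[T] = exp(μ + σ²/2) = exp(1.603 + 0.0358) = 5.15 m/s.

E[T] ≈ 5.15 m/s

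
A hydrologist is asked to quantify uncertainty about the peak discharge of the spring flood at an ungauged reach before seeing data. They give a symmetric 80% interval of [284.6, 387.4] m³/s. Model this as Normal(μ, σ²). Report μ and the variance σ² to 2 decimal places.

A symmetric 80% interval runs μ ± z·σ with z = 1.282.
Half-width = 51.4, so σ = 51.4/1.282 = 40.108 and σ² = 1608.62.
μ is the interval midpoint, 336.00.

μ = 336.00, σ² = 1608.62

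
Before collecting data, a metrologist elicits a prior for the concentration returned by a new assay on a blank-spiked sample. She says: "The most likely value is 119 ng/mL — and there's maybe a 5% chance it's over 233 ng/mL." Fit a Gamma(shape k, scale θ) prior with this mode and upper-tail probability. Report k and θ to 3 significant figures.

k ≈ 7.15, θ ≈ 19.4

Gamma(k,θ) with k>1 has mode (k−1)θ, so θ = 119/(k−1).
Need P(X < 233) = 0.95 with θ tied to k this way. Start at k = 2, θ = 119: P(X<233) ≈ 0.583.
Too low — raise k to concentrate. Iterating converges to k ≈ 7.15.
Then θ = 119/(7.15−1) ≈ 19.4.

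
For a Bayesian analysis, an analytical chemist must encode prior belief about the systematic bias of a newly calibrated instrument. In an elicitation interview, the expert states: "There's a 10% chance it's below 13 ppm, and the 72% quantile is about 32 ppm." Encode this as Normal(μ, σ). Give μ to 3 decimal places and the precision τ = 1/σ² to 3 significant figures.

The p-quantile of Normal(μ,σ) is μ + z_p·σ, with z_{0.1} = -1.282 and z_{0.72} = 0.5828.
Eliminate σ: μ = (z₂·x₁ − z₁·x₂)/(z₂ − z₁) = (0.5828·13 − (-1.282)·32)/1.864 = 26.060.
Then σ = (x₂ − x₁)/(z₂ − z₁) = (32 − 13)/1.864 = 10.191.
Precision τ = 1/σ² = 1/10.19² = 0.00963.

μ = 26.060, τ = 0.00963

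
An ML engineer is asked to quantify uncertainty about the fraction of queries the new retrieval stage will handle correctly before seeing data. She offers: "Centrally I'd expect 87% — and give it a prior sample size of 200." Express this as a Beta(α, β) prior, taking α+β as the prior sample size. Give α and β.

Under the effective-sample-size interpretation, Beta(α, β) has prior mean α/(α+β) and prior sample size α+β.
So α+β = 200 and α/(α+β) = 0.87, giving α = 0.87·200 = 174 and β = 200 − 174 = 26.

α = 174, β = 26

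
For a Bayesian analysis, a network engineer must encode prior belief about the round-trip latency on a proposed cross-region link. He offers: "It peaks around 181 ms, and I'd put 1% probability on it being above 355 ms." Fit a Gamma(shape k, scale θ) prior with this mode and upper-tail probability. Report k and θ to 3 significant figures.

k ≈ 11.9, θ ≈ 16.7

Gamma(k,θ) with k>1 has mode (k−1)θ, so θ = 181/(k−1).
Need P(X < 355) = 0.99 with θ tied to k this way. Start at k = 2, θ = 181: P(X<355) ≈ 0.583.
Too low — raise k to concentrate. Iterating converges to k ≈ 11.9.
Then θ = 181/(11.9−1) ≈ 16.7.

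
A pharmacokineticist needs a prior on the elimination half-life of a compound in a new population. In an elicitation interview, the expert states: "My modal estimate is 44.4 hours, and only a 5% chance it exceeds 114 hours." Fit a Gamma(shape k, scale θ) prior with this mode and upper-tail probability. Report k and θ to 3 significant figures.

k ≈ 4.04, θ ≈ 14.6

Gamma(k,θ) with k>1 has mode (k−1)θ, so θ = 44.4/(k−1).
Need P(X < 114) = 0.95 with θ tied to k this way. Start at k = 2, θ = 44.4: P(X<114) ≈ 0.726.
Too low — raise k to concentrate. Iterating converges to k ≈ 4.04.
Then θ = 44.4/(4.04−1) ≈ 14.6.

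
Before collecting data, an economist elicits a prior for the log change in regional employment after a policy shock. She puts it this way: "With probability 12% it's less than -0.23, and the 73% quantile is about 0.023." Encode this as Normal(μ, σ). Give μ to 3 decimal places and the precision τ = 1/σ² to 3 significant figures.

The p-quantile of Normal(μ,σ) is μ + z_p·σ, with z_{0.12} = -1.175 and z_{0.73} = 0.6128.
Eliminate σ: μ = (z₂·x₁ − z₁·x₂)/(z₂ − z₁) = (0.6128·-0.23 − (-1.175)·0.023)/1.788 = -0.064.
Then σ = (x₂ − x₁)/(z₂ − z₁) = (0.023 − -0.23)/1.788 = 0.142.
Precision τ = 1/σ² = 1/0.1415² = 49.9.

μ = -0.064, τ = 49.9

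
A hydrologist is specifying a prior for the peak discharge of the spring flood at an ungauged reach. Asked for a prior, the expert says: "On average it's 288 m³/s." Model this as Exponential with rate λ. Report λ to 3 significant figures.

Exponential mean = 1/λ, so λ = 1/288.0 = 0.00347.

λ ≈ 0.00347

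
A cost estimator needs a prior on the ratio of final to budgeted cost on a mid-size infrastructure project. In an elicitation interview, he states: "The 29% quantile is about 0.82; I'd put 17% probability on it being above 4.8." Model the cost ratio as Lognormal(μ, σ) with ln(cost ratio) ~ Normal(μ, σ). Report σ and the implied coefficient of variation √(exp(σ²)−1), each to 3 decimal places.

If T ~ Lognormal(μ,σ) then ln T ~ Normal(μ,σ), so the p-quantile of ln T is μ + z_p·σ.
ln(0.82) = -0.1985 and ln(4.8) = 1.569; z_{0.29} = -0.5534, z_{0.83} = 0.9542.
σ = (1.569 − -0.1985)/(0.9542 − (-0.5534)) = 1.172.
μ = -0.1985 − (-0.5534)·1.172 = 0.450.
CV = √(exp(σ²)−1) = √(exp(1.3739)−1) = 1.718.

σ ≈ 1.172, CV ≈ 1.718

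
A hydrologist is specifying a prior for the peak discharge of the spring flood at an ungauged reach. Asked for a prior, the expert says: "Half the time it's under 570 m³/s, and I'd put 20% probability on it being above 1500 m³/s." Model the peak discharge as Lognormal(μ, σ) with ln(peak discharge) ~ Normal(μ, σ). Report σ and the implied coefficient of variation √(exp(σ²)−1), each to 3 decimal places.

σ ≈ 1.150, CV ≈ 1.658

If T ~ Lognormal(μ,σ) then ln T ~ Normal(μ,σ), so the p-quantile of ln T is μ + z_p·σ.
ln(570) = 6.346 and ln(1500) = 7.313; z_{0.5} = 0, z_{0.8} = 0.8416.
σ = (7.313 − 6.346)/(0.8416 − (0)) = 1.150.
μ = 6.346 − (0)·1.150 = 6.346.
CV = √(exp(σ²)−1) = √(exp(1.3217)−1) = 1.658.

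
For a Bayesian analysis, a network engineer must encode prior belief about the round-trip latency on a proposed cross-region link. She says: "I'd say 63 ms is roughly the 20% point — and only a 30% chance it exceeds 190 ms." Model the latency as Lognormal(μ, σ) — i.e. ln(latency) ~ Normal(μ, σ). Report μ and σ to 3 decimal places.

μ ≈ 4.823, σ ≈ 0.808

If T ~ Lognormal(μ,σ) then ln T ~ Normal(μ,σ), so the p-quantile of ln T is μ + z_p·σ.
ln(63) = 4.143 and ln(190) = 5.247; z_{0.2} = -0.8416, z_{0.7} = 0.5244.
σ = (5.247 − 4.143)/(0.5244 − (-0.8416)) = 0.808.
μ = 4.143 − (-0.8416)·0.808 = 4.823.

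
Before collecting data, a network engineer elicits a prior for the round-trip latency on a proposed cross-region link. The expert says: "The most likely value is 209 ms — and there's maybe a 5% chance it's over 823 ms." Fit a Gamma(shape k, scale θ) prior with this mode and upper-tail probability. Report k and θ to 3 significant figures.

k ≈ 2.34, θ ≈ 156

Gamma(k,θ) with k>1 has mode (k−1)θ, so θ = 209/(k−1).
Need P(X < 823) = 0.95 with θ tied to k this way. Start at k = 2, θ = 209: P(X<823) ≈ 0.904.
Too low — raise k to concentrate. Iterating converges to k ≈ 2.34.
Then θ = 209/(2.34−1) ≈ 156.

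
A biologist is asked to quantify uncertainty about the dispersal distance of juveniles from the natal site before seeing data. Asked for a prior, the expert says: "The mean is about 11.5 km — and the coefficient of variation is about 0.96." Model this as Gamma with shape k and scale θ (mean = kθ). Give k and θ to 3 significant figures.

For Gamma(k, scale θ): mean = kθ, variance = kθ², so CV = 1/√k.
CV = 0.96, hence k = 1/CV² = 1.09.
Then θ = mean/k = 11.5/1.09 = 10.6.

k ≈ 1.09, θ ≈ 10.6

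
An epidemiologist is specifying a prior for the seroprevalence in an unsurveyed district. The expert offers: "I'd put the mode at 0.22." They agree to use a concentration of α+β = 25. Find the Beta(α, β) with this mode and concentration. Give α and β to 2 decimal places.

α = 6.06, β = 18.94

For α,β > 1 the Beta mode is (α−1)/(α+β−2). With α+β = 25, the mode is (α−1)/23.
Set (α−1)/23 = 0.22 → α = 1 + 0.22·23 = 6.06.
β = 25 − α = 18.94.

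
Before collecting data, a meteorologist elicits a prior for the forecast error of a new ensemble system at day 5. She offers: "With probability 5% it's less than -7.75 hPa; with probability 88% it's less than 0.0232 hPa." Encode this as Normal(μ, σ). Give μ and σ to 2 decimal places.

μ = -3.22, σ = 2.76

For Normal(μ,σ), the p-quantile is μ + z_p·σ. Here z_{0.05} = -1.645, z_{0.88} = 1.175.
So -7.75 = μ − 1.645σ and 0.0232 = μ + 1.175σ.
Subtracting: σ = (0.0232 − -7.75)/(1.175 − (-1.645)) = 2.76.
Then μ = -7.75 − (-1.645)·2.76 = -3.22.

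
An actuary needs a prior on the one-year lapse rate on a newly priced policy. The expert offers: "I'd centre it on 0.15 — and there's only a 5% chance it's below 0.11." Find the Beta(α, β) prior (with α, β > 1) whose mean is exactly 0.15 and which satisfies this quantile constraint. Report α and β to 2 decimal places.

α ≈ 28.98, β ≈ 164.21

With mean 0.15 fixed, write α = 0.15s, β = 0.85s where s = α+β.
Need P(θ < 0.11) = 0.05 under Beta(0.15s, 0.85s). Normal approximation: (q−m)/√(m(1−m)/s) ≈ z_{0.05} = -1.64, so s ≈ 0.15·0.85·(-1.64)²/(0.11−0.15)² = 215.6.
At s = 215.6: P(θ<0.11) ≈ 0.041. Adjusting to match 0.05 gives s ≈ 193.19.
So α = 0.15·193.19 ≈ 28.98, β = 0.85·193.19 ≈ 164.21.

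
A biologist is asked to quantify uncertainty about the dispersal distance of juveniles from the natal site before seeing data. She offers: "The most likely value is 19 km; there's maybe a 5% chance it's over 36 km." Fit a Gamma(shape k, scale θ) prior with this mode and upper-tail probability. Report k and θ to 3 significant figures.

Gamma(k,θ) with k>1 has mode (k−1)θ, so θ = 19/(k−1).
Need P(X < 36) = 0.95 with θ tied to k this way. Start at k = 2, θ = 19: P(X<36) ≈ 0.565.
Too low — raise k to concentrate. Iterating converges to k ≈ 7.81.
Then θ = 19/(7.81−1) ≈ 2.79.

k ≈ 7.81, θ ≈ 2.79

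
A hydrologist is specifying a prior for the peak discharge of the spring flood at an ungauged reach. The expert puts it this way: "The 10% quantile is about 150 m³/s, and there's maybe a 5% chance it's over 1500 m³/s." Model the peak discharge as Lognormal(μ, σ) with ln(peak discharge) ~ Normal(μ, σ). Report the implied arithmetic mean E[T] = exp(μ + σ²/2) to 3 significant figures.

If T ~ Lognormal(μ,σ) then ln T ~ Normal(μ,σ), so the p-quantile of ln T is μ + z_p·σ.
ln(150) = 5.011 and ln(1500) = 7.313; z_{0.1} = -1.282, z_{0.95} = 1.645.
σ = (7.313 − 5.011)/(1.645 − (-1.282)) = 0.787.
μ = 5.011 − (-1.282)·0.787 = 6.019.
E[T] = exp(μ + σ²/2) = exp(6.019 + 0.3096) = 560 m³/s.

E[T] ≈ 560 m³/s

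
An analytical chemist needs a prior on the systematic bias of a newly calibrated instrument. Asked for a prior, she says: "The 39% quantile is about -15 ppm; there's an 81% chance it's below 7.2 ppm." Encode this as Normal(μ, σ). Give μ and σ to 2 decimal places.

The p-quantile of Normal(μ,σ) is μ + z_p·σ, with z_{0.39} = -0.2793 and z_{0.81} = 0.8779.
Eliminate σ: μ = (z₂·x₁ − z₁·x₂)/(z₂ − z₁) = (0.8779·-15 − (-0.2793)·7.2)/1.157 = -9.64.
Then σ = (x₂ − x₁)/(z₂ − z₁) = (7.2 − -15)/1.157 = 19.18.

μ = -9.64, σ = 19.18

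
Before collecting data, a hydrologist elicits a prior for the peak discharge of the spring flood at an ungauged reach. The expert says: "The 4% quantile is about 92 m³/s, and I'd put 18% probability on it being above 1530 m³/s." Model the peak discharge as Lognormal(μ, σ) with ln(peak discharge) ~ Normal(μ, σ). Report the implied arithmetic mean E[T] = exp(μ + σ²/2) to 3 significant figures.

E[T] ≈ 1020 m³/s

If T ~ Lognormal(μ,σ) then ln T ~ Normal(μ,σ), so the p-quantile of ln T is μ + z_p·σ.
ln(92) = 4.522 and ln(1530) = 7.333; z_{0.04} = -1.751, z_{0.82} = 0.9154.
σ = (7.333 − 4.522)/(0.9154 − (-1.751)) = 1.054.
μ = 4.522 − (-1.751)·1.054 = 6.368.
E[T] = exp(μ + σ²/2) = exp(6.368 + 0.5559) = 1020 m³/s.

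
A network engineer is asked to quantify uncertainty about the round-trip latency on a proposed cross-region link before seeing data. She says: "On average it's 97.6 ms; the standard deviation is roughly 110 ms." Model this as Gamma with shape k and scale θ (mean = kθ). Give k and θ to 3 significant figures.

For Gamma(k, scale θ): mean = kθ, variance = kθ², so CV = 1/√k.
CV = SD/mean = 110/97.6 = 1.127, hence k = 1/CV² = 0.787.
Then θ = mean/k = 97.6/0.787 = 124.

k ≈ 0.787, θ ≈ 124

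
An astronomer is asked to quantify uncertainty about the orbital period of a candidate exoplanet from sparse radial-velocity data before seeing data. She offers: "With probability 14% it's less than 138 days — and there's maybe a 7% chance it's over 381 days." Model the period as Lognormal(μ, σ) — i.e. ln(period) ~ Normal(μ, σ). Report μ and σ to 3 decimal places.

If T ~ Lognormal(μ,σ) then ln T ~ Normal(μ,σ), so the p-quantile of ln T is μ + z_p·σ.
ln(138) = 4.927 and ln(381) = 5.943; z_{0.14} = -1.08, z_{0.93} = 1.476.
σ = (5.943 − 4.927)/(1.476 − (-1.08)) = 0.397.
μ = 4.927 − (-1.08)·0.397 = 5.356.

μ ≈ 5.356, σ ≈ 0.397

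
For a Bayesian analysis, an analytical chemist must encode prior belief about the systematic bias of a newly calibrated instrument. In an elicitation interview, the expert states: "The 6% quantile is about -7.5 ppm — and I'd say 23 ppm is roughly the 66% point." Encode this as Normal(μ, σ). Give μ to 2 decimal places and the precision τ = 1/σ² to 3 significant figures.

μ = 16.61, τ = 0.00416

The p-quantile of Normal(μ,σ) is μ + z_p·σ, with z_{0.06} = -1.555 and z_{0.66} = 0.4125.
Eliminate σ: μ = (z₂·x₁ − z₁·x₂)/(z₂ − z₁) = (0.4125·-7.5 − (-1.555)·23)/1.967 = 16.61.
Then σ = (x₂ − x₁)/(z₂ − z₁) = (23 − -7.5)/1.967 = 15.50.
Precision τ = 1/σ² = 1/15.5² = 0.00416.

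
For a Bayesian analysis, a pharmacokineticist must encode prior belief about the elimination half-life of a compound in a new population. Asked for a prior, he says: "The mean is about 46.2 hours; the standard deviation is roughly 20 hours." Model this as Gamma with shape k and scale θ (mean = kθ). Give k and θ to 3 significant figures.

k ≈ 5.34, θ ≈ 8.66

For Gamma(k, scale θ): mean = kθ, variance = kθ², so CV = 1/√k.
CV = SD/mean = 20/46.2 = 0.4329, hence k = 1/CV² = 5.34.
Then θ = mean/k = 46.2/5.34 = 8.66.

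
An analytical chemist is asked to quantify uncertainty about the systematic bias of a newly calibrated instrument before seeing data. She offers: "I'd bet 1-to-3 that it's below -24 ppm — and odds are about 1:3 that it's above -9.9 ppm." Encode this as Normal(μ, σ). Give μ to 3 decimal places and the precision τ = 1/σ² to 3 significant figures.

μ = -16.950, τ = 0.00915

The p-quantile of Normal(μ,σ) is μ + z_p·σ, with z_{0.25} = -0.6745 and z_{0.75} = 0.6745.
Eliminate σ: μ = (z₂·x₁ − z₁·x₂)/(z₂ − z₁) = (0.6745·-24 − (-0.6745)·-9.9)/1.349 = -16.950.
Then σ = (x₂ − x₁)/(z₂ − z₁) = (-9.9 − -24)/1.349 = 10.452.
Precision τ = 1/σ² = 1/10.45² = 0.00915.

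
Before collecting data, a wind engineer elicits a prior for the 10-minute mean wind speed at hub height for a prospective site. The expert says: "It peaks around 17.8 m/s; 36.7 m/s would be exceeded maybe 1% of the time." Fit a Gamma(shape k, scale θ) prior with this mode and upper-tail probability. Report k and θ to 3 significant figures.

k ≈ 10.3, θ ≈ 1.91

Gamma(k,θ) with k>1 has mode (k−1)θ, so θ = 17.8/(k−1).
Need P(X < 36.7) = 0.99 with θ tied to k this way. Start at k = 2, θ = 17.8: P(X<36.7) ≈ 0.610.
Too low — raise k to concentrate. Iterating converges to k ≈ 10.3.
Then θ = 17.8/(10.3−1) ≈ 1.91.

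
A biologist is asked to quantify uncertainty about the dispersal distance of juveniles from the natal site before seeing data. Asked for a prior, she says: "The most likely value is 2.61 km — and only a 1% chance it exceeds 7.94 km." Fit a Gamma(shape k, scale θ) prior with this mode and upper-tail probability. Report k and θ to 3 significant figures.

Gamma(k,θ) with k>1 has mode (k−1)θ, so θ = 2.61/(k−1).
Need P(X < 7.94) = 0.99 with θ tied to k this way. Start at k = 2, θ = 2.61: P(X<7.94) ≈ 0.807.
Too low — raise k to concentrate. Iterating converges to k ≈ 4.62.
Then θ = 2.61/(4.62−1) ≈ 0.72.

k ≈ 4.62, θ ≈ 0.72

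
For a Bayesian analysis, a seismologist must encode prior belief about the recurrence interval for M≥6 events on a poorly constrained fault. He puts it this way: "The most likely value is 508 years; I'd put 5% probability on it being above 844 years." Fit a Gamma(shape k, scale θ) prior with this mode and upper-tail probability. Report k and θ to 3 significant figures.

k ≈ 11.8, θ ≈ 46.9

Gamma(k,θ) with k>1 has mode (k−1)θ, so θ = 508/(k−1).
Need P(X < 844) = 0.95 with θ tied to k this way. Start at k = 2, θ = 508: P(X<844) ≈ 0.495.
Too low — raise k to concentrate. Iterating converges to k ≈ 11.8.
Then θ = 508/(11.8−1) ≈ 46.9.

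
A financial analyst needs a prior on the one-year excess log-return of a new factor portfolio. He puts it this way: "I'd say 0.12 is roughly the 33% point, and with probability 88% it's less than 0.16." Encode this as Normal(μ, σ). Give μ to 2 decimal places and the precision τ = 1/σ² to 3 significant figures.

The p-quantile of Normal(μ,σ) is μ + z_p·σ, with z_{0.33} = -0.4399 and z_{0.88} = 1.175.
Eliminate σ: μ = (z₂·x₁ − z₁·x₂)/(z₂ − z₁) = (1.175·0.12 − (-0.4399)·0.16)/1.615 = 0.13.
Then σ = (x₂ − x₁)/(z₂ − z₁) = (0.16 − 0.12)/1.615 = 0.02.
Precision τ = 1/σ² = 1/0.02477² = 1630.

μ = 0.13, τ = 1630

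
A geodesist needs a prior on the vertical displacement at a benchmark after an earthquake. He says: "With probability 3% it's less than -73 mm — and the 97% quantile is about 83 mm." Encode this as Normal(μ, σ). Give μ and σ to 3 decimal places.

For Normal(μ,σ), the p-quantile is μ + z_p·σ. Here z_{0.03} = -1.881, z_{0.97} = 1.881.
So -73 = μ − 1.881σ and 83 = μ + 1.881σ.
Subtracting: σ = (83 − -73)/(1.881 − (-1.881)) = 41.472.
Then μ = -73 − (-1.881)·41.472 = 5.000.

μ = 5.000, σ = 41.472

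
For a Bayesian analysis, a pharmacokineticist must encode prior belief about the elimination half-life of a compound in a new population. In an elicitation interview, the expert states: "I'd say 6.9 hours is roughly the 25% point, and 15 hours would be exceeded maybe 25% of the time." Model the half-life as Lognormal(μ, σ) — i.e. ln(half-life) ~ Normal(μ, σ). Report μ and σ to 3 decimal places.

μ ≈ 2.320, σ ≈ 0.576

If T ~ Lognormal(μ,σ) then ln T ~ Normal(μ,σ), so the p-quantile of ln T is μ + z_p·σ.
ln(6.9) = 1.932 and ln(15) = 2.708; z_{0.25} = -0.6745, z_{0.75} = 0.6745.
σ = (2.708 − 1.932)/(0.6745 − (-0.6745)) = 0.576.
μ = 1.932 − (-0.6745)·0.576 = 2.320.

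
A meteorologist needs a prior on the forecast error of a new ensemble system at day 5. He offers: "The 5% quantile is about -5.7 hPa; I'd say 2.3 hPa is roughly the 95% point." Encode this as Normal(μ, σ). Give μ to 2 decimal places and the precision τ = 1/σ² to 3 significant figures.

μ = -1.70, τ = 0.169

For Normal(μ,σ), the p-quantile is μ + z_p·σ. Here z_{0.05} = -1.645, z_{0.95} = 1.645.
So -5.7 = μ − 1.645σ and 2.3 = μ + 1.645σ.
Subtracting: σ = (2.3 − -5.7)/(1.645 − (-1.645)) = 2.43.
Then μ = -5.7 − (-1.645)·2.43 = -1.70.
Precision τ = 1/σ² = 1/2.432² = 0.169.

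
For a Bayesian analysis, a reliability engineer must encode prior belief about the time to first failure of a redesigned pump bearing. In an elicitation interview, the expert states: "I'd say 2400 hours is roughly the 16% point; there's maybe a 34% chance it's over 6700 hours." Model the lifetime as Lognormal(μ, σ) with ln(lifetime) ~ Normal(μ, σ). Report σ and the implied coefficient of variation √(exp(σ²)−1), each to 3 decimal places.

If T ~ Lognormal(μ,σ) then ln T ~ Normal(μ,σ), so the p-quantile of ln T is μ + z_p·σ.
ln(2400) = 7.783 and ln(6700) = 8.81; z_{0.16} = -0.9945, z_{0.66} = 0.4125.
σ = (8.81 − 7.783)/(0.4125 − (-0.9945)) = 0.730.
μ = 7.783 − (-0.9945)·0.730 = 8.509.
CV = √(exp(σ²)−1) = √(exp(0.5325)−1) = 0.839.

σ ≈ 0.730, CV ≈ 0.839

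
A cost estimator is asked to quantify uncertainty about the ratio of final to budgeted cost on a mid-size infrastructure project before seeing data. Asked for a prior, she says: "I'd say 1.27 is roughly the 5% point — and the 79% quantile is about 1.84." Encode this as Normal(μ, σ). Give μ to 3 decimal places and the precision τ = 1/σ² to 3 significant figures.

μ = 1.652, τ = 18.5

For Normal(μ,σ), the p-quantile is μ + z_p·σ. Here z_{0.05} = -1.645, z_{0.79} = 0.8064.
So 1.27 = μ − 1.645σ and 1.84 = μ + 0.8064σ.
Subtracting: σ = (1.84 − 1.27)/(0.8064 − (-1.645)) = 0.233.
Then μ = 1.27 − (-1.645)·0.233 = 1.652.
Precision τ = 1/σ² = 1/0.2325² = 18.5.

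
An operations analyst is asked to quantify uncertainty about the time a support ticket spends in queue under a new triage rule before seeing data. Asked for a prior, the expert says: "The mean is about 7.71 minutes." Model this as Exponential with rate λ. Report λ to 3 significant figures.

Exponential mean = 1/λ, so λ = 1/7.71 = 0.13.

λ ≈ 0.13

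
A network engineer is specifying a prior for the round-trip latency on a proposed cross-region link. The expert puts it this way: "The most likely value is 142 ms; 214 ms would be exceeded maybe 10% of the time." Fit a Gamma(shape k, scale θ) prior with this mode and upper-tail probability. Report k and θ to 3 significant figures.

k ≈ 12.1, θ ≈ 12.8

Gamma(k,θ) with k>1 has mode (k−1)θ, so θ = 142/(k−1).
Need P(X < 214) = 0.9 with θ tied to k this way. Start at k = 2, θ = 142: P(X<214) ≈ 0.445.
Too low — raise k to concentrate. Iterating converges to k ≈ 12.1.
Then θ = 142/(12.1−1) ≈ 12.8.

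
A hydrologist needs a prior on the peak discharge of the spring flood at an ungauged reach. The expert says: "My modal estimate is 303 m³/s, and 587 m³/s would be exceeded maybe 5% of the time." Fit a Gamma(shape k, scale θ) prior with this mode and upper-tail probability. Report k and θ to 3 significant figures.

k ≈ 7.35, θ ≈ 47.7

Gamma(k,θ) with k>1 has mode (k−1)θ, so θ = 303/(k−1).
Need P(X < 587) = 0.95 with θ tied to k this way. Start at k = 2, θ = 303: P(X<587) ≈ 0.577.
Too low — raise k to concentrate. Iterating converges to k ≈ 7.35.
Then θ = 303/(7.35−1) ≈ 47.7.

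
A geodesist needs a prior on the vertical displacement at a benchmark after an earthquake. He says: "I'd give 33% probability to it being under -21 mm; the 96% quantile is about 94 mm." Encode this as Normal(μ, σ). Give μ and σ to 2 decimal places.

μ = 2.09, σ = 52.50

For Normal(μ,σ), the p-quantile is μ + z_p·σ. Here z_{0.33} = -0.4399, z_{0.96} = 1.751.
So -21 = μ − 0.4399σ and 94 = μ + 1.751σ.
Subtracting: σ = (94 − -21)/(1.751 − (-0.4399)) = 52.50.
Then μ = -21 − (-0.4399)·52.50 = 2.09.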